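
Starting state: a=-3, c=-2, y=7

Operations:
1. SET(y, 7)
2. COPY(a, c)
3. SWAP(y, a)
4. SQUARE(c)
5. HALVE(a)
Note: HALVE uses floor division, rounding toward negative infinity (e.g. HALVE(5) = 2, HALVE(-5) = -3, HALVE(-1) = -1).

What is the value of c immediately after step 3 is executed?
c = -2

Tracing c through execution:
Initial: c = -2
After step 1 (SET(y, 7)): c = -2
After step 2 (COPY(a, c)): c = -2
After step 3 (SWAP(y, a)): c = -2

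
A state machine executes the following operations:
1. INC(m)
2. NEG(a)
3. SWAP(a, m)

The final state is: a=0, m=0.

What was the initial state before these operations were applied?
a=0, m=-1

Working backwards:
Final state: a=0, m=0
Before step 3 (SWAP(a, m)): a=0, m=0
Before step 2 (NEG(a)): a=0, m=0
Before step 1 (INC(m)): a=0, m=-1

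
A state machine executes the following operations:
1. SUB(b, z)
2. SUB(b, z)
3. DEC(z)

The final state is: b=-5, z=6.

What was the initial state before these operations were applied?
b=9, z=7

Working backwards:
Final state: b=-5, z=6
Before step 3 (DEC(z)): b=-5, z=7
Before step 2 (SUB(b, z)): b=2, z=7
Before step 1 (SUB(b, z)): b=9, z=7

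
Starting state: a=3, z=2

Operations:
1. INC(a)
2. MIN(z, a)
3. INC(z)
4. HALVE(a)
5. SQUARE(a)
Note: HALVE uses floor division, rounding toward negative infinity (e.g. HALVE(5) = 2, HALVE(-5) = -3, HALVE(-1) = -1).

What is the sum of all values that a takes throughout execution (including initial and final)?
21

Values of a at each step:
Initial: a = 3
After step 1: a = 4
After step 2: a = 4
After step 3: a = 4
After step 4: a = 2
After step 5: a = 4
Sum = 3 + 4 + 4 + 4 + 2 + 4 = 21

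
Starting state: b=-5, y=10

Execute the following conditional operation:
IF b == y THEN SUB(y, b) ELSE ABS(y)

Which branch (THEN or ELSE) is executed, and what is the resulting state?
Branch: ELSE, Final state: b=-5, y=10

Evaluating condition: b == y
b = -5, y = 10
Condition is False, so ELSE branch executes
After ABS(y): b=-5, y=10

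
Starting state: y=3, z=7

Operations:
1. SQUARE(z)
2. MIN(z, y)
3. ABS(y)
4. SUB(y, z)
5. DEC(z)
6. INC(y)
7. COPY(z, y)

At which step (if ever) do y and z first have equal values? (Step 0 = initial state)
Step 2

y and z first become equal after step 2.

Comparing values at each step:
Initial: y=3, z=7
After step 1: y=3, z=49
After step 2: y=3, z=3 ← equal!
After step 3: y=3, z=3 ← equal!
After step 4: y=0, z=3
After step 5: y=0, z=2
After step 6: y=1, z=2
After step 7: y=1, z=1 ← equal!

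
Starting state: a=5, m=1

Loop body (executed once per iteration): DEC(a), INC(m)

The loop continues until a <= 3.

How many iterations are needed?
2

Tracing iterations:
Initial: a=5, m=1
After iteration 1: a=4, m=2
After iteration 2: a=3, m=3
a <= 3 now holds, so the loop exits after 2 iterations.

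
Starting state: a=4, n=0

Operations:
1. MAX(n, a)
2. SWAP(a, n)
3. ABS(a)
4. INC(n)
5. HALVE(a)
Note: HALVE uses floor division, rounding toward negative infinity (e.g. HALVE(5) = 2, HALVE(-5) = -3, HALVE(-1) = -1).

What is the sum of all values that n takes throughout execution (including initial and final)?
22

Values of n at each step:
Initial: n = 0
After step 1: n = 4
After step 2: n = 4
After step 3: n = 4
After step 4: n = 5
After step 5: n = 5
Sum = 0 + 4 + 4 + 4 + 5 + 5 = 22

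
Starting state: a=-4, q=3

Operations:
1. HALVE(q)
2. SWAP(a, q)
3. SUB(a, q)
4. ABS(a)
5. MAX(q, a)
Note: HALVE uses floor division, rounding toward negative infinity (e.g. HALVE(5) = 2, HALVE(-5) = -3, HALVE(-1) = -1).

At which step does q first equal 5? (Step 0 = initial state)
Step 5

Tracing q:
Initial: q = 3
After step 1: q = 1
After step 2: q = -4
After step 3: q = -4
After step 4: q = -4
After step 5: q = 5 ← first occurrence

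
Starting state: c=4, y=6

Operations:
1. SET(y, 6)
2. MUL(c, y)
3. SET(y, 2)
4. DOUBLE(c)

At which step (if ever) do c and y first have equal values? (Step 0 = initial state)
Never

c and y never become equal during execution.

Comparing values at each step:
Initial: c=4, y=6
After step 1: c=4, y=6
After step 2: c=24, y=6
After step 3: c=24, y=2
After step 4: c=48, y=2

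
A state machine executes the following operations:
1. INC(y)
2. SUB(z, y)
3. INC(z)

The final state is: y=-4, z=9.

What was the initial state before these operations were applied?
y=-5, z=4

Working backwards:
Final state: y=-4, z=9
Before step 3 (INC(z)): y=-4, z=8
Before step 2 (SUB(z, y)): y=-4, z=4
Before step 1 (INC(y)): y=-5, z=4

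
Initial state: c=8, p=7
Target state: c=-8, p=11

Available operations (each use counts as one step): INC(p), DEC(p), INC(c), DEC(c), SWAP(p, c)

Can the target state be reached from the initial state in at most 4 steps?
No

The target state cannot be reached within 4 steps.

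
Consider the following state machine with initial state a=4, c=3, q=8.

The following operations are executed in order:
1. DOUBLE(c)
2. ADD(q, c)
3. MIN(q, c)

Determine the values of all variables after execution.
{a: 4, c: 6, q: 6}

Step-by-step execution:
Initial: a=4, c=3, q=8
After step 1 (DOUBLE(c)): a=4, c=6, q=8
After step 2 (ADD(q, c)): a=4, c=6, q=14
After step 3 (MIN(q, c)): a=4, c=6, q=6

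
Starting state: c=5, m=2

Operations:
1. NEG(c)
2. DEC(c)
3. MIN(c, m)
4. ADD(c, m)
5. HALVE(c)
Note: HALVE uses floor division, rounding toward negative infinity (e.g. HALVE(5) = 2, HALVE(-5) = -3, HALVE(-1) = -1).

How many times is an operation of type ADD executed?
1

Counting ADD operations:
Step 4: ADD(c, m) ← ADD
Total: 1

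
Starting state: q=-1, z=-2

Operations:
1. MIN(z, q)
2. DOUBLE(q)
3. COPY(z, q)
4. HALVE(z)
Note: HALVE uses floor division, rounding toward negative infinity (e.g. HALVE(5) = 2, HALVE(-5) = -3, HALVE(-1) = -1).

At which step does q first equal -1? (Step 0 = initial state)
Step 0

Tracing q:
Initial: q = -1 ← first occurrence
After step 1: q = -1
After step 2: q = -2
After step 3: q = -2
After step 4: q = -2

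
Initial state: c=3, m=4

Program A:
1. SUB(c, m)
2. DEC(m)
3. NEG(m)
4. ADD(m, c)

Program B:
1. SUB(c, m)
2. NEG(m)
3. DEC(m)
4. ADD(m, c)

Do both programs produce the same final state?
No

Program A final state: c=-1, m=-4
Program B final state: c=-1, m=-6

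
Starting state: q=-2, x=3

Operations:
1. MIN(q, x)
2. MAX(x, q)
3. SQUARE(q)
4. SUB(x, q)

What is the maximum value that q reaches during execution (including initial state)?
4

Values of q at each step:
Initial: q = -2
After step 1: q = -2
After step 2: q = -2
After step 3: q = 4 ← maximum
After step 4: q = 4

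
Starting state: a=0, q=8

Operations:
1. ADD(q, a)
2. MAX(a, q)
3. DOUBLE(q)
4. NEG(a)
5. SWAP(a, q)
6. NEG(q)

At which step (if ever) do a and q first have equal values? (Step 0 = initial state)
Step 2

a and q first become equal after step 2.

Comparing values at each step:
Initial: a=0, q=8
After step 1: a=0, q=8
After step 2: a=8, q=8 ← equal!
After step 3: a=8, q=16
After step 4: a=-8, q=16
After step 5: a=16, q=-8
After step 6: a=16, q=8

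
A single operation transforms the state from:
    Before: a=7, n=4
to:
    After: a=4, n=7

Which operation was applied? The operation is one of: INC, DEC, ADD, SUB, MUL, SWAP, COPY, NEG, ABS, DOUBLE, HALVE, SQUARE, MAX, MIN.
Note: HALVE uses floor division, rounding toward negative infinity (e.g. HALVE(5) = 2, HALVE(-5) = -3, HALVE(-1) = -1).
SWAP(n, a)

Analyzing the change:
Before: a=7, n=4
After: a=4, n=7
Variable n changed from 4 to 7
Variable a changed from 7 to 4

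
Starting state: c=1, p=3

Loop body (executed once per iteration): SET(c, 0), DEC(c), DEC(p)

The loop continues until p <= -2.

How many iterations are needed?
5

Tracing iterations:
Initial: c=1, p=3
After iteration 1: c=-1, p=2
After iteration 2: c=-1, p=1
After iteration 3: c=-1, p=0
After iteration 4: c=-1, p=-1
After iteration 5: c=-1, p=-2
p <= -2 now holds, so the loop exits after 5 iterations.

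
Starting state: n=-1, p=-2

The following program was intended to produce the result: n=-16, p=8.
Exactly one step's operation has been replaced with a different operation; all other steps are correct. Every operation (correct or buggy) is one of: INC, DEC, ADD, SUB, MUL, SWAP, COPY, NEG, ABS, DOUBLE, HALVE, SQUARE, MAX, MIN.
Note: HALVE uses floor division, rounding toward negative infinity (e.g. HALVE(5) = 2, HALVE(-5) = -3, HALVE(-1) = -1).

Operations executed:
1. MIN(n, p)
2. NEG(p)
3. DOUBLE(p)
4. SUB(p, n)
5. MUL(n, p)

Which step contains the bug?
Step 4

Trace with buggy code:
Initial: n=-1, p=-2
After step 1: n=-2, p=-2
After step 2: n=-2, p=2
After step 3: n=-2, p=4
After step 4: n=-2, p=6
After step 5: n=-12, p=6
Actual final n=-12, p=6 ≠ expected n=-16, p=8.
Step 4 is the only position where a single-operation replacement can produce the expected result.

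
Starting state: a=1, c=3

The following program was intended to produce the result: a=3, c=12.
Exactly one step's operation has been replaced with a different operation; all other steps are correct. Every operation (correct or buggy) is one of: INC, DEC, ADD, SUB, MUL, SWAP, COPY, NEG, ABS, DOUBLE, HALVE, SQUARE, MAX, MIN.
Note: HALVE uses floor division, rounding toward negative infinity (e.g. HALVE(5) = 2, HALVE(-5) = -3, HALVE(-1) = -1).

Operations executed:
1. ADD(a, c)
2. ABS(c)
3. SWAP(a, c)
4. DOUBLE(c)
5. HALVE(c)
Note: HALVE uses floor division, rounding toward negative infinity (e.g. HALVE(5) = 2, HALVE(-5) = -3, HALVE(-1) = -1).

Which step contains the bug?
Step 2

Trace with buggy code:
Initial: a=1, c=3
After step 1: a=4, c=3
After step 2: a=4, c=3
After step 3: a=3, c=4
After step 4: a=3, c=8
After step 5: a=3, c=4
Actual final a=3, c=4 ≠ expected a=3, c=12.
Step 2 is the only position where a single-operation replacement can produce the expected result.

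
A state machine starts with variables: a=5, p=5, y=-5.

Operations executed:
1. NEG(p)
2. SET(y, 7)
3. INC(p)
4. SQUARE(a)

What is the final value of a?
a = 25

Tracing execution:
Step 1: NEG(p) → a = 5
Step 2: SET(y, 7) → a = 5
Step 3: INC(p) → a = 5
Step 4: SQUARE(a) → a = 25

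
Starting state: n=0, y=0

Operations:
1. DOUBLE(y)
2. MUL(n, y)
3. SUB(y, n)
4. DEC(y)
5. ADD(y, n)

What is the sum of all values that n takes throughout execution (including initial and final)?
0

Values of n at each step:
Initial: n = 0
After step 1: n = 0
After step 2: n = 0
After step 3: n = 0
After step 4: n = 0
After step 5: n = 0
Sum = 0 + 0 + 0 + 0 + 0 + 0 = 0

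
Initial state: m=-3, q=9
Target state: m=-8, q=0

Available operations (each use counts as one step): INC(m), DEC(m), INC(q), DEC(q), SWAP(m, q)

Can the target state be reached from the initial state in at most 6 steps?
No

The target state cannot be reached within 6 steps.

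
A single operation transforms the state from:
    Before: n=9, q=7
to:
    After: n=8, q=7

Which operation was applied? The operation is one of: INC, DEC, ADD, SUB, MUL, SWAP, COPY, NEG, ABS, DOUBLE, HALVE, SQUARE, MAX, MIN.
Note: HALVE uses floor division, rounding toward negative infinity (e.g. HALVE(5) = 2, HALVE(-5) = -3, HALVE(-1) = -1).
DEC(n)

Analyzing the change:
Before: n=9, q=7
After: n=8, q=7
Variable n changed from 9 to 8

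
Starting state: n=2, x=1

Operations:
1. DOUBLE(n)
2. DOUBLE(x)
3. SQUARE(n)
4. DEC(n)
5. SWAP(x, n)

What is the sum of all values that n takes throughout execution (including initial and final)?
43

Values of n at each step:
Initial: n = 2
After step 1: n = 4
After step 2: n = 4
After step 3: n = 16
After step 4: n = 15
After step 5: n = 2
Sum = 2 + 4 + 4 + 16 + 15 + 2 = 43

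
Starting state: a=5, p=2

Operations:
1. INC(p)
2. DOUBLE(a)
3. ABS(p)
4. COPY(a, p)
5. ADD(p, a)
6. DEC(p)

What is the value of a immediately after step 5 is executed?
a = 3

Tracing a through execution:
Initial: a = 5
After step 1 (INC(p)): a = 5
After step 2 (DOUBLE(a)): a = 10
After step 3 (ABS(p)): a = 10
After step 4 (COPY(a, p)): a = 3
After step 5 (ADD(p, a)): a = 3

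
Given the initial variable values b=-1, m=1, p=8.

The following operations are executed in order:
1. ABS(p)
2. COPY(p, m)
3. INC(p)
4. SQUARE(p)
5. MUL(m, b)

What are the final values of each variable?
{b: -1, m: -1, p: 4}

Step-by-step execution:
Initial: b=-1, m=1, p=8
After step 1 (ABS(p)): b=-1, m=1, p=8
After step 2 (COPY(p, m)): b=-1, m=1, p=1
After step 3 (INC(p)): b=-1, m=1, p=2
After step 4 (SQUARE(p)): b=-1, m=1, p=4
After step 5 (MUL(m, b)): b=-1, m=-1, p=4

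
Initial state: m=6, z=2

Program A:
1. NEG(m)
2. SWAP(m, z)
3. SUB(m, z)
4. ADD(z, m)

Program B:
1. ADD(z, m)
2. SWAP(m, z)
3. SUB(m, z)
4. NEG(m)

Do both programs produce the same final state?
No

Program A final state: m=8, z=2
Program B final state: m=-2, z=6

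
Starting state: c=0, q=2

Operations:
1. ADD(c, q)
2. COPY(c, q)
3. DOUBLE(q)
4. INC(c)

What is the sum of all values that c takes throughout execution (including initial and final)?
9

Values of c at each step:
Initial: c = 0
After step 1: c = 2
After step 2: c = 2
After step 3: c = 2
After step 4: c = 3
Sum = 0 + 2 + 2 + 2 + 3 = 9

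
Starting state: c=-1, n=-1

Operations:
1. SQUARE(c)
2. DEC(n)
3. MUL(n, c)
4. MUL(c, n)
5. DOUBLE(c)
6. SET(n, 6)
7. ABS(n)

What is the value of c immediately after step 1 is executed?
c = 1

Tracing c through execution:
Initial: c = -1
After step 1 (SQUARE(c)): c = 1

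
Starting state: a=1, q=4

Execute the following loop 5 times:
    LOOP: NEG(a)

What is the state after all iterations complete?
a=-1, q=4

Iteration trace:
Start: a=1, q=4
After iteration 1: a=-1, q=4
After iteration 2: a=1, q=4
After iteration 3: a=-1, q=4
After iteration 4: a=1, q=4
After iteration 5: a=-1, q=4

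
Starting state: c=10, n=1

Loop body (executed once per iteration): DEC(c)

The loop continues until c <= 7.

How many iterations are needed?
3

Tracing iterations:
Initial: c=10, n=1
After iteration 1: c=9, n=1
After iteration 2: c=8, n=1
After iteration 3: c=7, n=1
c <= 7 now holds, so the loop exits after 3 iterations.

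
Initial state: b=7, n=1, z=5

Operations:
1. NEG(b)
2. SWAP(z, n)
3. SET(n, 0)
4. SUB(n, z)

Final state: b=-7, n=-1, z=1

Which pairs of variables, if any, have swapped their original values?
None

Comparing initial and final values:
n: 1 → -1
b: 7 → -7
z: 5 → 1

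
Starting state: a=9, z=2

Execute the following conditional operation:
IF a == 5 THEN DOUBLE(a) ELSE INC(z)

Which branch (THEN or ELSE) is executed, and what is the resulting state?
Branch: ELSE, Final state: a=9, z=3

Evaluating condition: a == 5
a = 9
Condition is False, so ELSE branch executes
After INC(z): a=9, z=3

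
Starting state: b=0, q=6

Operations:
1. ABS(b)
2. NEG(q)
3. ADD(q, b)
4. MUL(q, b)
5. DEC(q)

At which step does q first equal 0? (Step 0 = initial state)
Step 4

Tracing q:
Initial: q = 6
After step 1: q = 6
After step 2: q = -6
After step 3: q = -6
After step 4: q = 0 ← first occurrence
After step 5: q = -1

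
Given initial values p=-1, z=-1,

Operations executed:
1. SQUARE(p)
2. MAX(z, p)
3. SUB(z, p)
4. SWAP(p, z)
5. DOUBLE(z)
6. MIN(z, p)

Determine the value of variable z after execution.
z = 0

Tracing execution:
Step 1: SQUARE(p) → z = -1
Step 2: MAX(z, p) → z = 1
Step 3: SUB(z, p) → z = 0
Step 4: SWAP(p, z) → z = 1
Step 5: DOUBLE(z) → z = 2
Step 6: MIN(z, p) → z = 0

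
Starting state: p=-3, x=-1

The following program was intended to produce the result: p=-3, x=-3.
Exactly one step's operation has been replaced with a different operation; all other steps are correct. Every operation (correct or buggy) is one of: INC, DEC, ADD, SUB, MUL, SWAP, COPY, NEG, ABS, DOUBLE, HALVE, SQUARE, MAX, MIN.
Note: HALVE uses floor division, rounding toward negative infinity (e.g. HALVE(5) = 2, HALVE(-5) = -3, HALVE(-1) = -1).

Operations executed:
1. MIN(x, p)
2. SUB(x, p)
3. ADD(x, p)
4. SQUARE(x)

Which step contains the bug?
Step 4

Trace with buggy code:
Initial: p=-3, x=-1
After step 1: p=-3, x=-3
After step 2: p=-3, x=0
After step 3: p=-3, x=-3
After step 4: p=-3, x=9
Actual final p=-3, x=9 ≠ expected p=-3, x=-3.
Step 4 is the only position where a single-operation replacement can produce the expected result.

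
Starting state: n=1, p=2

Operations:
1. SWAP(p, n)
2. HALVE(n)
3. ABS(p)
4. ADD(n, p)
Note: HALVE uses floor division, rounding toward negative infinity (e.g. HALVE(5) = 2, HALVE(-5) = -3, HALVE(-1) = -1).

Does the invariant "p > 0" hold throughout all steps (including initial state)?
Yes

The invariant holds at every step.

State at each step:
Initial: n=1, p=2
After step 1: n=2, p=1
After step 2: n=1, p=1
After step 3: n=1, p=1
After step 4: n=2, p=1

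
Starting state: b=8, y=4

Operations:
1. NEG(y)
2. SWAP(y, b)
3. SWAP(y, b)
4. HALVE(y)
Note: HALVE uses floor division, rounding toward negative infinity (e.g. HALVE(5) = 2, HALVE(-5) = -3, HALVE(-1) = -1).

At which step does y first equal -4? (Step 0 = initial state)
Step 1

Tracing y:
Initial: y = 4
After step 1: y = -4 ← first occurrence
After step 2: y = 8
After step 3: y = -4
After step 4: y = -2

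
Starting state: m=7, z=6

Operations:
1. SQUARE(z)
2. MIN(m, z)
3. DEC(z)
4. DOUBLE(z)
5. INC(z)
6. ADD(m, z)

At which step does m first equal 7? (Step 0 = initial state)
Step 0

Tracing m:
Initial: m = 7 ← first occurrence
After step 1: m = 7
After step 2: m = 7
After step 3: m = 7
After step 4: m = 7
After step 5: m = 7
After step 6: m = 78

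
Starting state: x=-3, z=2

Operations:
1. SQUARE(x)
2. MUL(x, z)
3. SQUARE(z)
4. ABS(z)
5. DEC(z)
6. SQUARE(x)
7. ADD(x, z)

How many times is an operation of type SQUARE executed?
3

Counting SQUARE operations:
Step 1: SQUARE(x) ← SQUARE
Step 3: SQUARE(z) ← SQUARE
Step 6: SQUARE(x) ← SQUARE
Total: 3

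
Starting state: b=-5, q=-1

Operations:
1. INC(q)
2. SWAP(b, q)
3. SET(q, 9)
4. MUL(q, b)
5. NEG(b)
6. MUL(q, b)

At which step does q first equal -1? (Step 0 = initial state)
Step 0

Tracing q:
Initial: q = -1 ← first occurrence
After step 1: q = 0
After step 2: q = -5
After step 3: q = 9
After step 4: q = 0
After step 5: q = 0
After step 6: q = 0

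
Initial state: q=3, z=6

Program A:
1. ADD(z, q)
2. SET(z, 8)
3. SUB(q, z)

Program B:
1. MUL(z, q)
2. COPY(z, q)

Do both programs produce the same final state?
No

Program A final state: q=-5, z=8
Program B final state: q=3, z=3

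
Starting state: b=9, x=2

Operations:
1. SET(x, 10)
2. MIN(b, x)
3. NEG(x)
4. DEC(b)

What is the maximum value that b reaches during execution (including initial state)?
9

Values of b at each step:
Initial: b = 9 ← maximum
After step 1: b = 9
After step 2: b = 9
After step 3: b = 9
After step 4: b = 8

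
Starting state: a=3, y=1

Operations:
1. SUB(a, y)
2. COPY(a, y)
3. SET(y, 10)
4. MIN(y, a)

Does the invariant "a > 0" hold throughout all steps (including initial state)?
Yes

The invariant holds at every step.

State at each step:
Initial: a=3, y=1
After step 1: a=2, y=1
After step 2: a=1, y=1
After step 3: a=1, y=10
After step 4: a=1, y=1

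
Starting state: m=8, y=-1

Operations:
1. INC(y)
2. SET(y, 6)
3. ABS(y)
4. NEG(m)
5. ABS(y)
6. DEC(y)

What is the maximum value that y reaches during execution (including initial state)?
6

Values of y at each step:
Initial: y = -1
After step 1: y = 0
After step 2: y = 6 ← maximum
After step 3: y = 6
After step 4: y = 6
After step 5: y = 6
After step 6: y = 5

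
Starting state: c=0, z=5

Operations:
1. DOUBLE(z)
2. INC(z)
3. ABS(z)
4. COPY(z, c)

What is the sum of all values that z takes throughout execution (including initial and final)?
37

Values of z at each step:
Initial: z = 5
After step 1: z = 10
After step 2: z = 11
After step 3: z = 11
After step 4: z = 0
Sum = 5 + 10 + 11 + 11 + 0 = 37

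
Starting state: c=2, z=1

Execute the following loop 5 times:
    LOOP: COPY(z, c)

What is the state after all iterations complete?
c=2, z=2

Iteration trace:
Start: c=2, z=1
After iteration 1: c=2, z=2
After iteration 2: c=2, z=2
After iteration 3: c=2, z=2
After iteration 4: c=2, z=2
After iteration 5: c=2, z=2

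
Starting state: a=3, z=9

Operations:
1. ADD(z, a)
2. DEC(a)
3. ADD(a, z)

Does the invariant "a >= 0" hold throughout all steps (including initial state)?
Yes

The invariant holds at every step.

State at each step:
Initial: a=3, z=9
After step 1: a=3, z=12
After step 2: a=2, z=12
After step 3: a=14, z=12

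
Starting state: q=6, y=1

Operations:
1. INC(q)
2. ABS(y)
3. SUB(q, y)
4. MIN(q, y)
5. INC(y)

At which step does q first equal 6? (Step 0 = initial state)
Step 0

Tracing q:
Initial: q = 6 ← first occurrence
After step 1: q = 7
After step 2: q = 7
After step 3: q = 6
After step 4: q = 1
After step 5: q = 1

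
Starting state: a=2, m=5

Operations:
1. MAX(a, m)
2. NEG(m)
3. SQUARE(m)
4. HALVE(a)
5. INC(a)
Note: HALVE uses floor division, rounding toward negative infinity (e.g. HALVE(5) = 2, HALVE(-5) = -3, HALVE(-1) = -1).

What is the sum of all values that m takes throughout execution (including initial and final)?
80

Values of m at each step:
Initial: m = 5
After step 1: m = 5
After step 2: m = -5
After step 3: m = 25
After step 4: m = 25
After step 5: m = 25
Sum = 5 + 5 + -5 + 25 + 25 + 25 = 80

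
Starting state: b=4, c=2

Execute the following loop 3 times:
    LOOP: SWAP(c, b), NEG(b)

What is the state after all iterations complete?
b=2, c=-4

Iteration trace:
Start: b=4, c=2
After iteration 1: b=-2, c=4
After iteration 2: b=-4, c=-2
After iteration 3: b=2, c=-4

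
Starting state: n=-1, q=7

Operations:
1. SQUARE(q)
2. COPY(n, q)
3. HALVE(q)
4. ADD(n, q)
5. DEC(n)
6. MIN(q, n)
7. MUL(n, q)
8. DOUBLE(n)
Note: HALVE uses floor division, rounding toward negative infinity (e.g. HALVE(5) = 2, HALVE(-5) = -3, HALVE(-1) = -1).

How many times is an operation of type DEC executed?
1

Counting DEC operations:
Step 5: DEC(n) ← DEC
Total: 1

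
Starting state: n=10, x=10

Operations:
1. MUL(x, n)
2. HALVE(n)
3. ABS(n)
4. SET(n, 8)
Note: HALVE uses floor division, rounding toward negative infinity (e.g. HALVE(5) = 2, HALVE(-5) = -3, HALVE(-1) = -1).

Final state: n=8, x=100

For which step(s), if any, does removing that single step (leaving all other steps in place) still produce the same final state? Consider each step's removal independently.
Step(s) 2, 3

Testing removal of each single step:
Without step 1: final = n=8, x=10 (different)
Without step 2: final = n=8, x=100 (same)
Without step 3: final = n=8, x=100 (same)
Without step 4: final = n=5, x=100 (different)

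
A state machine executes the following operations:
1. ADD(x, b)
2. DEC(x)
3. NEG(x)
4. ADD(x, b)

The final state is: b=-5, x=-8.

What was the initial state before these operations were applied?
b=-5, x=9

Working backwards:
Final state: b=-5, x=-8
Before step 4 (ADD(x, b)): b=-5, x=-3
Before step 3 (NEG(x)): b=-5, x=3
Before step 2 (DEC(x)): b=-5, x=4
Before step 1 (ADD(x, b)): b=-5, x=9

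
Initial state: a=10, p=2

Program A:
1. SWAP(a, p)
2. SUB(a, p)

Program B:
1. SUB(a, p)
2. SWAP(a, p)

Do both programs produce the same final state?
No

Program A final state: a=-8, p=10
Program B final state: a=2, p=8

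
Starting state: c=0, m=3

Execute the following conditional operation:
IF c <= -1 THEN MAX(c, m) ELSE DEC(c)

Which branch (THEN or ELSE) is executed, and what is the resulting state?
Branch: ELSE, Final state: c=-1, m=3

Evaluating condition: c <= -1
c = 0
Condition is False, so ELSE branch executes
After DEC(c): c=-1, m=3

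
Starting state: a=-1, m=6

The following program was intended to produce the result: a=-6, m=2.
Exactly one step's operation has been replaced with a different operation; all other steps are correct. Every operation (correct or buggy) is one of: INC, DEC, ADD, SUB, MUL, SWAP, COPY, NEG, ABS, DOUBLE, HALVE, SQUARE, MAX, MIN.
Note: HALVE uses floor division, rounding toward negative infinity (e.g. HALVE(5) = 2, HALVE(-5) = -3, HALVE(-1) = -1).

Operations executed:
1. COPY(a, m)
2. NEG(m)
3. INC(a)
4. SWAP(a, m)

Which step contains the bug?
Step 1

Trace with buggy code:
Initial: a=-1, m=6
After step 1: a=6, m=6
After step 2: a=6, m=-6
After step 3: a=7, m=-6
After step 4: a=-6, m=7
Actual final a=-6, m=7 ≠ expected a=-6, m=2.
Step 1 is the only position where a single-operation replacement can produce the expected result.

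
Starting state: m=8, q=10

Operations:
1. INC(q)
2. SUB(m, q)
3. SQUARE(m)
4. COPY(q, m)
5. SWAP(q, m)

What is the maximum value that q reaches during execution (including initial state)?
11

Values of q at each step:
Initial: q = 10
After step 1: q = 11 ← maximum
After step 2: q = 11
After step 3: q = 11
After step 4: q = 9
After step 5: q = 9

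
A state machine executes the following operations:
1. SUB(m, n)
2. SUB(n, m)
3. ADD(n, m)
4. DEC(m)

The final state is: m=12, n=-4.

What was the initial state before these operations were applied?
m=9, n=-4

Working backwards:
Final state: m=12, n=-4
Before step 4 (DEC(m)): m=13, n=-4
Before step 3 (ADD(n, m)): m=13, n=-17
Before step 2 (SUB(n, m)): m=13, n=-4
Before step 1 (SUB(m, n)): m=9, n=-4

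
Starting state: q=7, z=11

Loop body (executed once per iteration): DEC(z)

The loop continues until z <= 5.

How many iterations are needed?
6

Tracing iterations:
Initial: q=7, z=11
After iteration 1: q=7, z=10
After iteration 2: q=7, z=9
After iteration 3: q=7, z=8
After iteration 4: q=7, z=7
After iteration 5: q=7, z=6
After iteration 6: q=7, z=5
z <= 5 now holds, so the loop exits after 6 iterations.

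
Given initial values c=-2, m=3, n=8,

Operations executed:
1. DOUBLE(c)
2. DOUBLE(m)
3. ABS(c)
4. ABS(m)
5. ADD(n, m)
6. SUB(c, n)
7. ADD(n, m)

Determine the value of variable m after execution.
m = 6

Tracing execution:
Step 1: DOUBLE(c) → m = 3
Step 2: DOUBLE(m) → m = 6
Step 3: ABS(c) → m = 6
Step 4: ABS(m) → m = 6
Step 5: ADD(n, m) → m = 6
Step 6: SUB(c, n) → m = 6
Step 7: ADD(n, m) → m = 6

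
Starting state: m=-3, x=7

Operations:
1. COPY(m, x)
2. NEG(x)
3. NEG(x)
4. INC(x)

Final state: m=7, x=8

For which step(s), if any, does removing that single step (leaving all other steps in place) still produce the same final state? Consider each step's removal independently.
None - removing any single step changes the final result

Testing removal of each single step:
Without step 1: final = m=-3, x=8 (different)
Without step 2: final = m=7, x=-6 (different)
Without step 3: final = m=7, x=-6 (different)
Without step 4: final = m=7, x=7 (different)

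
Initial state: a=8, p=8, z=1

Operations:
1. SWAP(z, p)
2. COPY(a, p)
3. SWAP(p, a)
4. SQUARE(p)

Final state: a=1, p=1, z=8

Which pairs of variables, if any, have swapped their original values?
(z, a), (z, p)

Comparing initial and final values:
z: 1 → 8
a: 8 → 1
p: 8 → 1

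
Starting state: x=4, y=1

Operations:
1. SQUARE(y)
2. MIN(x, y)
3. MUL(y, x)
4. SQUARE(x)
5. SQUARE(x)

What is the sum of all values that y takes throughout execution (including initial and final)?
6

Values of y at each step:
Initial: y = 1
After step 1: y = 1
After step 2: y = 1
After step 3: y = 1
After step 4: y = 1
After step 5: y = 1
Sum = 1 + 1 + 1 + 1 + 1 + 1 = 6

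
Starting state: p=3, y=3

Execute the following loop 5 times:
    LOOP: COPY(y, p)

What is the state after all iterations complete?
p=3, y=3

Iteration trace:
Start: p=3, y=3
After iteration 1: p=3, y=3
After iteration 2: p=3, y=3
After iteration 3: p=3, y=3
After iteration 4: p=3, y=3
After iteration 5: p=3, y=3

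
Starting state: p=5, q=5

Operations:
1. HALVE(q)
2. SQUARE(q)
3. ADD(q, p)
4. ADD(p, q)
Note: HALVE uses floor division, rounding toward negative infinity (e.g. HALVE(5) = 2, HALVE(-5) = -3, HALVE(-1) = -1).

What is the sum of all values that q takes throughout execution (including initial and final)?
29

Values of q at each step:
Initial: q = 5
After step 1: q = 2
After step 2: q = 4
After step 3: q = 9
After step 4: q = 9
Sum = 5 + 2 + 4 + 9 + 9 = 29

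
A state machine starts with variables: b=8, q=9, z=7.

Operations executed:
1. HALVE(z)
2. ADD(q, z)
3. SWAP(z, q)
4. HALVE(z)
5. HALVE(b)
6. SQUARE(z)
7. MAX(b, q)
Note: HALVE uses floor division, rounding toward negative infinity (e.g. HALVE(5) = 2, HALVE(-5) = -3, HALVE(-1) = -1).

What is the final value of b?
b = 4

Tracing execution:
Step 1: HALVE(z) → b = 8
Step 2: ADD(q, z) → b = 8
Step 3: SWAP(z, q) → b = 8
Step 4: HALVE(z) → b = 8
Step 5: HALVE(b) → b = 4
Step 6: SQUARE(z) → b = 4
Step 7: MAX(b, q) → b = 4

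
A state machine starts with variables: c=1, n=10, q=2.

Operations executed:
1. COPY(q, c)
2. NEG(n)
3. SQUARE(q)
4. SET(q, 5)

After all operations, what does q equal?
q = 5

Tracing execution:
Step 1: COPY(q, c) → q = 1
Step 2: NEG(n) → q = 1
Step 3: SQUARE(q) → q = 1
Step 4: SET(q, 5) → q = 5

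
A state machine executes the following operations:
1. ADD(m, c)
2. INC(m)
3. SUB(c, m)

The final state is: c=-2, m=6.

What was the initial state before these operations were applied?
c=4, m=1

Working backwards:
Final state: c=-2, m=6
Before step 3 (SUB(c, m)): c=4, m=6
Before step 2 (INC(m)): c=4, m=5
Before step 1 (ADD(m, c)): c=4, m=1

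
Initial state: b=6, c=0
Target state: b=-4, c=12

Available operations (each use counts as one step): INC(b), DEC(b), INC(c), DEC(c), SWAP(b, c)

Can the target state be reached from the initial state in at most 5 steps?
No

The target state cannot be reached within 5 steps.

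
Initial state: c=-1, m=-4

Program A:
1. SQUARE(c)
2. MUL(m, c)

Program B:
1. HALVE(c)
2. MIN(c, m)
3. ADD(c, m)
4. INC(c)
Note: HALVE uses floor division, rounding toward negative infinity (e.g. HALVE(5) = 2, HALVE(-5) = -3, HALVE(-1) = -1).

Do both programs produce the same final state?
No

Program A final state: c=1, m=-4
Program B final state: c=-7, m=-4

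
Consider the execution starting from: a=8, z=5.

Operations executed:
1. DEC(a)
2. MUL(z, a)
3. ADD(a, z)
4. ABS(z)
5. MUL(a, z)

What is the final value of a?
a = 1470

Tracing execution:
Step 1: DEC(a) → a = 7
Step 2: MUL(z, a) → a = 7
Step 3: ADD(a, z) → a = 42
Step 4: ABS(z) → a = 42
Step 5: MUL(a, z) → a = 1470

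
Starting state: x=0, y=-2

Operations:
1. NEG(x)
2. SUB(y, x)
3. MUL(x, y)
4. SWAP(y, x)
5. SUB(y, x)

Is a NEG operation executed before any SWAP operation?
Yes

First NEG: step 1
First SWAP: step 4
Since 1 < 4, NEG comes first.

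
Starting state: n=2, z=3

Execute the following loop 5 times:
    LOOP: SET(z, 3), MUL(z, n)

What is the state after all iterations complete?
n=2, z=6

Iteration trace:
Start: n=2, z=3
After iteration 1: n=2, z=6
After iteration 2: n=2, z=6
After iteration 3: n=2, z=6
After iteration 4: n=2, z=6
After iteration 5: n=2, z=6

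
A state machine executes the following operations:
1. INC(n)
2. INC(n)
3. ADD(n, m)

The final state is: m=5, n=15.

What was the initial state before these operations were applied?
m=5, n=8

Working backwards:
Final state: m=5, n=15
Before step 3 (ADD(n, m)): m=5, n=10
Before step 2 (INC(n)): m=5, n=9
Before step 1 (INC(n)): m=5, n=8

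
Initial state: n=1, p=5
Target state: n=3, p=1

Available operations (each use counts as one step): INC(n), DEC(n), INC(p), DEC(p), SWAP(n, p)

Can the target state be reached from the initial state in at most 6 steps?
Yes

Path (3 steps): DEC(p) → DEC(p) → SWAP(n, p)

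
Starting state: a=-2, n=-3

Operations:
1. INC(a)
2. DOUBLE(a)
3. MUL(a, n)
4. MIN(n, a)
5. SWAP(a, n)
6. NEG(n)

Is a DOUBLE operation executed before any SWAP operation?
Yes

First DOUBLE: step 2
First SWAP: step 5
Since 2 < 5, DOUBLE comes first.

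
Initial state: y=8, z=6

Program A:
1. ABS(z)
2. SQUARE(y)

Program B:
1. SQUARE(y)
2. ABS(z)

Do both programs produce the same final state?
Yes

Program A final state: y=64, z=6
Program B final state: y=64, z=6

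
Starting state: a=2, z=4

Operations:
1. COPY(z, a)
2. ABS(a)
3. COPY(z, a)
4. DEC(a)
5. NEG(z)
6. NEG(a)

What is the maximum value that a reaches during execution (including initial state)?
2

Values of a at each step:
Initial: a = 2 ← maximum
After step 1: a = 2
After step 2: a = 2
After step 3: a = 2
After step 4: a = 1
After step 5: a = 1
After step 6: a = -1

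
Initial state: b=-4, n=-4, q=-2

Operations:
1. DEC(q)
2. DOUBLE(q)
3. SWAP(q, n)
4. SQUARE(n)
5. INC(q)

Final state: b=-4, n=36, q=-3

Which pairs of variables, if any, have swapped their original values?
None

Comparing initial and final values:
n: -4 → 36
q: -2 → -3
b: -4 → -4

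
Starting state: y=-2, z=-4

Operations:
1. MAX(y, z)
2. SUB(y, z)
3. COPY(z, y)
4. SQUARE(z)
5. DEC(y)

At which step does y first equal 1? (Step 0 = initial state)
Step 5

Tracing y:
Initial: y = -2
After step 1: y = -2
After step 2: y = 2
After step 3: y = 2
After step 4: y = 2
After step 5: y = 1 ← first occurrence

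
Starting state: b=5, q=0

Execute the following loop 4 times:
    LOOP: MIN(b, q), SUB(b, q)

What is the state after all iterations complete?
b=0, q=0

Iteration trace:
Start: b=5, q=0
After iteration 1: b=0, q=0
After iteration 2: b=0, q=0
After iteration 3: b=0, q=0
After iteration 4: b=0, q=0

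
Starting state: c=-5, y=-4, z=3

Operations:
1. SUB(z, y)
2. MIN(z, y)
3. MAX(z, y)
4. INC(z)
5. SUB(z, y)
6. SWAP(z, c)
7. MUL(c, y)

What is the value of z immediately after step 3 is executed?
z = -4

Tracing z through execution:
Initial: z = 3
After step 1 (SUB(z, y)): z = 7
After step 2 (MIN(z, y)): z = -4
After step 3 (MAX(z, y)): z = -4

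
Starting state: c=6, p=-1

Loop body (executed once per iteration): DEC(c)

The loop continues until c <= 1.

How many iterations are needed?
5

Tracing iterations:
Initial: c=6, p=-1
After iteration 1: c=5, p=-1
After iteration 2: c=4, p=-1
After iteration 3: c=3, p=-1
After iteration 4: c=2, p=-1
After iteration 5: c=1, p=-1
c <= 1 now holds, so the loop exits after 5 iterations.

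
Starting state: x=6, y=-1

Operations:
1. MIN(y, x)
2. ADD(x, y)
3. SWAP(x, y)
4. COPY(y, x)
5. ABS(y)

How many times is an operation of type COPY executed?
1

Counting COPY operations:
Step 4: COPY(y, x) ← COPY
Total: 1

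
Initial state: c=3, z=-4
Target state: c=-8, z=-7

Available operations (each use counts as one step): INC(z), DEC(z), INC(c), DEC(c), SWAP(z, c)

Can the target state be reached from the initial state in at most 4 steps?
No

The target state cannot be reached within 4 steps.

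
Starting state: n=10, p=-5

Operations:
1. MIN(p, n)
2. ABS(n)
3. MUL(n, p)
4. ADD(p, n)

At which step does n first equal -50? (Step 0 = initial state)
Step 3

Tracing n:
Initial: n = 10
After step 1: n = 10
After step 2: n = 10
After step 3: n = -50 ← first occurrence
After step 4: n = -50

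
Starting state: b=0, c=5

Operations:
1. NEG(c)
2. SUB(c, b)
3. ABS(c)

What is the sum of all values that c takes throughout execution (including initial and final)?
0

Values of c at each step:
Initial: c = 5
After step 1: c = -5
After step 2: c = -5
After step 3: c = 5
Sum = 5 + -5 + -5 + 5 = 0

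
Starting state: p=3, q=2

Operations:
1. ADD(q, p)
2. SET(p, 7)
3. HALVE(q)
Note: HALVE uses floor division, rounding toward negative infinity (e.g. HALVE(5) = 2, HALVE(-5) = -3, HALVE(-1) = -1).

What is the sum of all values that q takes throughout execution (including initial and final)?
14

Values of q at each step:
Initial: q = 2
After step 1: q = 5
After step 2: q = 5
After step 3: q = 2
Sum = 2 + 5 + 5 + 2 = 14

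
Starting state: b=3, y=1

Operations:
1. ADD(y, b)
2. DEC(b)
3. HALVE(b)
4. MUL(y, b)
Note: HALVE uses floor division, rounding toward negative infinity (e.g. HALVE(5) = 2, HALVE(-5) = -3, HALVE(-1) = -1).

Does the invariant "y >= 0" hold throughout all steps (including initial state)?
Yes

The invariant holds at every step.

State at each step:
Initial: b=3, y=1
After step 1: b=3, y=4
After step 2: b=2, y=4
After step 3: b=1, y=4
After step 4: b=1, y=4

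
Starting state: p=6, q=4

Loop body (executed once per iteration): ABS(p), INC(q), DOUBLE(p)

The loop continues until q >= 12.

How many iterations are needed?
8

Tracing iterations:
Initial: p=6, q=4
After iteration 1: p=12, q=5
After iteration 2: p=24, q=6
After iteration 3: p=48, q=7
After iteration 4: p=96, q=8
After iteration 5: p=192, q=9
After iteration 6: p=384, q=10
After iteration 7: p=768, q=11
After iteration 8: p=1536, q=12
q >= 12 now holds, so the loop exits after 8 iterations.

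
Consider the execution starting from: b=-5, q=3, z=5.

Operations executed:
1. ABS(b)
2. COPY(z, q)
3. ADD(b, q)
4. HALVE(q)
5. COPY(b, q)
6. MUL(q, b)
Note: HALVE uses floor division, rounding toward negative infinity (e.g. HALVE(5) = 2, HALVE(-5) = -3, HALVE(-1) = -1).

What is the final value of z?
z = 3

Tracing execution:
Step 1: ABS(b) → z = 5
Step 2: COPY(z, q) → z = 3
Step 3: ADD(b, q) → z = 3
Step 4: HALVE(q) → z = 3
Step 5: COPY(b, q) → z = 3
Step 6: MUL(q, b) → z = 3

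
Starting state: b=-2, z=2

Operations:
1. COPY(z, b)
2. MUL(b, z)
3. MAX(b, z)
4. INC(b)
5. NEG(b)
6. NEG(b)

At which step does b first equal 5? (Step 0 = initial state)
Step 4

Tracing b:
Initial: b = -2
After step 1: b = -2
After step 2: b = 4
After step 3: b = 4
After step 4: b = 5 ← first occurrence
After step 5: b = -5
After step 6: b = 5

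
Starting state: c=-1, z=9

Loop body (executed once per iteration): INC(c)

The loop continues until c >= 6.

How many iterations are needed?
7

Tracing iterations:
Initial: c=-1, z=9
After iteration 1: c=0, z=9
After iteration 2: c=1, z=9
After iteration 3: c=2, z=9
After iteration 4: c=3, z=9
After iteration 5: c=4, z=9
After iteration 6: c=5, z=9
After iteration 7: c=6, z=9
c >= 6 now holds, so the loop exits after 7 iterations.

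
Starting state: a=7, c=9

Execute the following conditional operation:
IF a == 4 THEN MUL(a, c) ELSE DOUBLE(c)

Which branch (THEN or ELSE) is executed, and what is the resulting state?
Branch: ELSE, Final state: a=7, c=18

Evaluating condition: a == 4
a = 7
Condition is False, so ELSE branch executes
After DOUBLE(c): a=7, c=18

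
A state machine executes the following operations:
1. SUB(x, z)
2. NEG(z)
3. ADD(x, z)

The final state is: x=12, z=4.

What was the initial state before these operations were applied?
x=4, z=-4

Working backwards:
Final state: x=12, z=4
Before step 3 (ADD(x, z)): x=8, z=4
Before step 2 (NEG(z)): x=8, z=-4
Before step 1 (SUB(x, z)): x=4, z=-4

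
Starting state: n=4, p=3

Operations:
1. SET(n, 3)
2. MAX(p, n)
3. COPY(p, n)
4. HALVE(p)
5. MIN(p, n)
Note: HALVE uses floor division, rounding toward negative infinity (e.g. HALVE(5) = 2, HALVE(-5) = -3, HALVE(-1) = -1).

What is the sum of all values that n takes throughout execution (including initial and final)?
19

Values of n at each step:
Initial: n = 4
After step 1: n = 3
After step 2: n = 3
After step 3: n = 3
After step 4: n = 3
After step 5: n = 3
Sum = 4 + 3 + 3 + 3 + 3 + 3 = 19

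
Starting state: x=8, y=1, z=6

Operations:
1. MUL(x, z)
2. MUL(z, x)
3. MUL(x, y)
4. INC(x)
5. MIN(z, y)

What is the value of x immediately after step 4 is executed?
x = 49

Tracing x through execution:
Initial: x = 8
After step 1 (MUL(x, z)): x = 48
After step 2 (MUL(z, x)): x = 48
After step 3 (MUL(x, y)): x = 48
After step 4 (INC(x)): x = 49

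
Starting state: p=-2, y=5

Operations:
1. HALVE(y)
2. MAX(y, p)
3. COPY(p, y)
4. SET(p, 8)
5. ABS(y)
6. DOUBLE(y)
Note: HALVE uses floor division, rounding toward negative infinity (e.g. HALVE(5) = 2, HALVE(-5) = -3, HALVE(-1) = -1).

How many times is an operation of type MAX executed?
1

Counting MAX operations:
Step 2: MAX(y, p) ← MAX
Total: 1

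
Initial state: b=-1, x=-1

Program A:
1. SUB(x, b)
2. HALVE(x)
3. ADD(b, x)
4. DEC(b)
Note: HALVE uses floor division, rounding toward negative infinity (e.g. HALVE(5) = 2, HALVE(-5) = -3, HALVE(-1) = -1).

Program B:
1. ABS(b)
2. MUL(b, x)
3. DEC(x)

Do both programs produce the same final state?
No

Program A final state: b=-2, x=0
Program B final state: b=-1, x=-2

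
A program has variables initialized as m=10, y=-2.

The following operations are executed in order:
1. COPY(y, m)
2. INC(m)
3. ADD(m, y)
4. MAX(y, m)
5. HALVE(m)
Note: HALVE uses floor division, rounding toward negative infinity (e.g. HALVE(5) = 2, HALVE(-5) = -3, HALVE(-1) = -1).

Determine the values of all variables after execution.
{m: 10, y: 21}

Step-by-step execution:
Initial: m=10, y=-2
After step 1 (COPY(y, m)): m=10, y=10
After step 2 (INC(m)): m=11, y=10
After step 3 (ADD(m, y)): m=21, y=10
After step 4 (MAX(y, m)): m=21, y=21
After step 5 (HALVE(m)): m=10, y=21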